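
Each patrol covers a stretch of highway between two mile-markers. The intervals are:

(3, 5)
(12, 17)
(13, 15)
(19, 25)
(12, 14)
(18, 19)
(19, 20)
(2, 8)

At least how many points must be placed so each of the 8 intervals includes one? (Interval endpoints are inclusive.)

3

By right end: [3,5]  [2,8]  [12,14]  [13,15]  [12,17]  [18,19]  [19,20]  [19,25]
[3,5] uncovered → point at 5; [12,14] uncovered → point at 14; [18,19] uncovered → point at 19.
Points: 5, 14, 19 (3 total).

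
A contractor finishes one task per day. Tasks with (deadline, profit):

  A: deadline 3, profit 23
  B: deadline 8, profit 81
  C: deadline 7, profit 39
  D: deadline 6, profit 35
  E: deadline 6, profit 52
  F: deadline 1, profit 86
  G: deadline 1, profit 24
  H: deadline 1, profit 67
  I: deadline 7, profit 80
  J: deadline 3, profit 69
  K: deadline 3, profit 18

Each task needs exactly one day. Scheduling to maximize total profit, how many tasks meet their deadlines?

8

By profit: F(d1,86), B(d8,81), I(d7,80), J(d3,69), H(d1,67), E(d6,52), C(d7,39), D(d6,35), G(d1,24), A(d3,23), K(d3,18)
F→slot 1; B→slot 8; I→slot 7; J→slot 3; H skipped; E→slot 6; C→slot 5; D→slot 4; G skipped; A→slot 2; K skipped.
8 of 11 scheduled.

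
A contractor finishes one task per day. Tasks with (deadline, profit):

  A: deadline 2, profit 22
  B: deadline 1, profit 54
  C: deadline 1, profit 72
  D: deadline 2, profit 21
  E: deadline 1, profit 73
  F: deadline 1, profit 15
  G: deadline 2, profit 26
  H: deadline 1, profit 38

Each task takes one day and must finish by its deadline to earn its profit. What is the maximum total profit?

Sort by profit descending; place each in the latest free slot ≤ its deadline.
By profit: E(d1,73), C(d1,72), B(d1,54), H(d1,38), G(d2,26), A(d2,22), D(d2,21), F(d1,15)
E→slot 1; C skipped; B skipped; H skipped; G→slot 2; A skipped; D skipped; F skipped.
Profit = 73 + 26 = 99

99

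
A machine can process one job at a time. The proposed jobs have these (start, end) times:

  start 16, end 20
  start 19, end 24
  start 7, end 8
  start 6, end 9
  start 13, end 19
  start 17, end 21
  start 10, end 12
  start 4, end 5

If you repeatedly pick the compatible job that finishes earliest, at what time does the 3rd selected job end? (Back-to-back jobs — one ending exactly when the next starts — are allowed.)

12

Sorted by end: (4,5)  (7,8)  (6,9)  (10,12)  (13,19)  (16,20)  (17,21)  (19,24)
take (4,5); take (7,8); take (10,12); take (13,19); take (19,24).
Selected: (4,5) (7,8) (10,12) (13,19) (19,24)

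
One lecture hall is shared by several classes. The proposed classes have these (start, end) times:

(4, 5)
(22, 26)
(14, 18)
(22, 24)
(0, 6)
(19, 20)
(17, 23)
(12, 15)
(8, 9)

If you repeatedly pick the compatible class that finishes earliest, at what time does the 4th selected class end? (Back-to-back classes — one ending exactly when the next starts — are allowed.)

20

Sort by end time and greedily take each interval whose start is ≥ the last chosen end.
Sorted by end: (4,5)  (0,6)  (8,9)  (12,15)  (14,18)  (19,20)  (17,23)  (22,24)  (22,26)
take (4,5); take (8,9); take (12,15); skip (14,18); take (19,20); skip (17,23); take (22,24).
Selected: (4,5) (8,9) (12,15) (19,20) (22,24)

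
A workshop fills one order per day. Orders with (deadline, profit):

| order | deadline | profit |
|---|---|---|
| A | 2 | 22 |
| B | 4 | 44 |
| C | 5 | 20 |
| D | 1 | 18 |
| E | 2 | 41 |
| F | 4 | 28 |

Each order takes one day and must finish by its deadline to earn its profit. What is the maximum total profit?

155

By profit: B(d4,44), E(d2,41), F(d4,28), A(d2,22), C(d5,20), D(d1,18)
B→slot 4; E→slot 2; F→slot 3; A→slot 1; C→slot 5; D skipped.
Profit = 22 + 41 + 28 + 44 + 20 = 155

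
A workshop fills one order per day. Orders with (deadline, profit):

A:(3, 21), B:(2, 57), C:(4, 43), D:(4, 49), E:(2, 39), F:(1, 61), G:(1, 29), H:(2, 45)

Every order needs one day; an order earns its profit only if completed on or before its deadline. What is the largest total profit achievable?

210

Sort by profit descending; place each in the latest free slot ≤ its deadline.
By profit: F(d1,61), B(d2,57), D(d4,49), H(d2,45), C(d4,43), E(d2,39), G(d1,29), A(d3,21)
F→slot 1; B→slot 2; D→slot 4; H skipped; C→slot 3; E skipped; G skipped; A skipped.
Profit = 61 + 57 + 43 + 49 = 210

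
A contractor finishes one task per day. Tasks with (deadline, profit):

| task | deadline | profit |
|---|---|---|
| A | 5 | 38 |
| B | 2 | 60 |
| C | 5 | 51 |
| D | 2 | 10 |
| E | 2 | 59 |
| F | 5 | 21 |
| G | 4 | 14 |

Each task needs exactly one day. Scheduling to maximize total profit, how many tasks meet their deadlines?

5

Profit order: B=60 E=59 C=51 A=38 F=21 G=14 D=10
Assign: B→slot 2, E→slot 1, C→slot 5, A→slot 4, F→slot 3, G skipped, D skipped.
Slots: [1:E] [2:B] [3:F] [4:A] [5:C]
5 of 7 scheduled.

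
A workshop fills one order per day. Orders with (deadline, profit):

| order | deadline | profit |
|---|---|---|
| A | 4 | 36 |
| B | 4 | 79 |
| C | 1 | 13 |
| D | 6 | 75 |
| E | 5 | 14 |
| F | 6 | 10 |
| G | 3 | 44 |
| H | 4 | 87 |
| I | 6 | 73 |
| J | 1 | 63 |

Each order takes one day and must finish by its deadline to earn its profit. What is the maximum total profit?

By profit: H(d4,87), B(d4,79), D(d6,75), I(d6,73), J(d1,63), G(d3,44), A(d4,36), E(d5,14), C(d1,13), F(d6,10)
H→slot 4; B→slot 3; D→slot 6; I→slot 5; J→slot 1; G→slot 2; A skipped; E skipped; C skipped; F skipped.
Profit = 63 + 44 + 79 + 87 + 73 + 75 = 421

421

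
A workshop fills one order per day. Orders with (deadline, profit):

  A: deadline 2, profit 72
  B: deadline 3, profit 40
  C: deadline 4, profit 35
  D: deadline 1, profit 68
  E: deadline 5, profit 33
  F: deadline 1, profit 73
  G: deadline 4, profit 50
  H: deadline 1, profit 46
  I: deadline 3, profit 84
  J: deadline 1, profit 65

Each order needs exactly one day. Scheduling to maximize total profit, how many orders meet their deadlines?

5

Profit order: I=84 F=73 A=72 D=68 J=65 G=50 H=46 B=40 C=35 E=33
Assign: I→slot 3, F→slot 1, A→slot 2, D skipped, J skipped, G→slot 4, H skipped, B skipped, C skipped, E→slot 5.
Slots: [1:F] [2:A] [3:I] [4:G] [5:E]
5 of 10 scheduled.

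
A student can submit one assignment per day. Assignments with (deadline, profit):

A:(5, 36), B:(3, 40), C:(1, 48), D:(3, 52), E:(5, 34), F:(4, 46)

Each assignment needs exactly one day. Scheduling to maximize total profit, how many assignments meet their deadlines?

Take jobs in profit order; each goes to the latest open slot no later than its deadline.
Profit order: D=52 C=48 F=46 B=40 A=36 E=34
Assign: D→slot 3, C→slot 1, F→slot 4, B→slot 2, A→slot 5, E skipped.
Slots: [1:C] [2:B] [3:D] [4:F] [5:A]
5 of 6 scheduled.

5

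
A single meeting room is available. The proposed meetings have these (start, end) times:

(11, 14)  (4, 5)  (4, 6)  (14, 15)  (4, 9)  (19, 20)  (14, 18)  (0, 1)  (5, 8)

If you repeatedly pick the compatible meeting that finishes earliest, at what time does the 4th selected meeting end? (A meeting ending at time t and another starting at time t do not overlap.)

Greedy by earliest finish: after sorting by end time, pick each interval compatible with the last pick.
Sorted by end: (0,1)  (4,5)  (4,6)  (5,8)  (4,9)  (11,14)  (14,15)  (14,18)  (19,20)
take (0,1); take (4,5); take (5,8); take (11,14); take (14,15); take (19,20).
Selected: (0,1) (4,5) (5,8) (11,14) (14,15) (19,20)

14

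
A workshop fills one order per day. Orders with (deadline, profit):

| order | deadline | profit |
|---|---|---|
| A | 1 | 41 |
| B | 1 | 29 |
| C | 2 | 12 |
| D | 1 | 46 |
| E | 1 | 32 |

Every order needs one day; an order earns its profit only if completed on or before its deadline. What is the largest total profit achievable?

58

Profit order: D=46 A=41 E=32 B=29 C=12
Assign: D→slot 1, A skipped, E skipped, B skipped, C→slot 2.
Slots: [1:D] [2:C]
Profit = 46 + 12 = 58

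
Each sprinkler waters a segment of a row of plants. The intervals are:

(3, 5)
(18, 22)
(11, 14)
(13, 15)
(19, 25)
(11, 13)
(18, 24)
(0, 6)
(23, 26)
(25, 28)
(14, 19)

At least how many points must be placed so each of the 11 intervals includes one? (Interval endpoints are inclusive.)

4

Sort by right endpoint; whenever an interval is uncovered, place a point at its right end.
By right end: [3,5]  [0,6]  [11,13]  [11,14]  [13,15]  [14,19]  [18,22]  [18,24]  [19,25]  [23,26]  [25,28]
[3,5] uncovered → point at 5; [11,13] uncovered → point at 13; [14,19] uncovered → point at 19; [23,26] uncovered → point at 26.
Points: 5, 13, 19, 26 (4 total).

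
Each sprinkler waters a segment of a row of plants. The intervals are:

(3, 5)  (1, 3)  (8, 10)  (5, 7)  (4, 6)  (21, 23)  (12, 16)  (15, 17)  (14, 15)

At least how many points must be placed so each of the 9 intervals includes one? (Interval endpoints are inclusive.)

Process intervals by earliest right end; each time one isn't hit yet, stab at its right endpoint.
Sorted: [1,3] [3,5] [4,6] [5,7] [8,10] [14,15] [12,16] [15,17] [21,23]
{[1,3],[3,5]} hit by 3; {[4,6],[5,7]} hit by 6; {[8,10]} hit by 10; {[14,15],[12,16],[15,17]} hit by 15; {[21,23]} hit by 23.
Points: 3, 6, 10, 15, 23 (5 total).

5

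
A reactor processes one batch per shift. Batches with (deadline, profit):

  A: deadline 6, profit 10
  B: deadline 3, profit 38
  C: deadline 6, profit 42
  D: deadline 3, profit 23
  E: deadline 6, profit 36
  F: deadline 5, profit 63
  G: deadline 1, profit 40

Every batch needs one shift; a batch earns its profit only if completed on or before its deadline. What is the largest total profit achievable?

242

Profit order: F=63 C=42 G=40 B=38 E=36 D=23 A=10
Assign: F→slot 5, C→slot 6, G→slot 1, B→slot 3, E→slot 4, D→slot 2, A skipped.
Slots: [1:G] [2:D] [3:B] [4:E] [5:F] [6:C]
Profit = 40 + 23 + 38 + 36 + 63 + 42 = 242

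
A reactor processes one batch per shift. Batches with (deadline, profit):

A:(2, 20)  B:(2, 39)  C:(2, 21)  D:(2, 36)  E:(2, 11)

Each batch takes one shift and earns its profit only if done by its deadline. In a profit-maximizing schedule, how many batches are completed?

Sort by profit descending; place each in the latest free slot ≤ its deadline.
Profit order: B=39 D=36 C=21 A=20 E=11
Assign: B→slot 2, D→slot 1, C skipped, A skipped, E skipped.
Slots: [1:D] [2:B]
2 of 5 scheduled.

2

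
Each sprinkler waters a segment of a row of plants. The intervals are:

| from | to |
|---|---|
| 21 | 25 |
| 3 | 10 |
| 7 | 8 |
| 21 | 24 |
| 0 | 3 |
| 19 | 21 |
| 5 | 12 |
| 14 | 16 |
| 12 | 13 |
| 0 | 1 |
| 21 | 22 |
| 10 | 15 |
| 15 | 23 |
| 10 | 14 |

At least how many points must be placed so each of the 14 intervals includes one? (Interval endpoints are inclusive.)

5

By right end: [0,1]  [0,3]  [7,8]  [3,10]  [5,12]  [12,13]  [10,14]  [10,15]  [14,16]  [19,21]  [21,22]  [15,23]  [21,24]  [21,25]
[0,1] uncovered → point at 1; [7,8] uncovered → point at 8; [12,13] uncovered → point at 13; [14,16] uncovered → point at 16; [19,21] uncovered → point at 21.
Points: 1, 8, 13, 16, 21 (5 total).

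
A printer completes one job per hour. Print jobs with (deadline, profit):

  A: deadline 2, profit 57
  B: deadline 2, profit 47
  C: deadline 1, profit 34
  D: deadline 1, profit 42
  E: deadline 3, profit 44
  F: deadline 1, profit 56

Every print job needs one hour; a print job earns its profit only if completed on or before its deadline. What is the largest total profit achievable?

157

Sort by profit descending; place each in the latest free slot ≤ its deadline.
Profit order: A=57 F=56 B=47 E=44 D=42 C=34
Assign: A→slot 2, F→slot 1, B skipped, E→slot 3, D skipped, C skipped.
Slots: [1:F] [2:A] [3:E]
Profit = 56 + 57 + 44 = 157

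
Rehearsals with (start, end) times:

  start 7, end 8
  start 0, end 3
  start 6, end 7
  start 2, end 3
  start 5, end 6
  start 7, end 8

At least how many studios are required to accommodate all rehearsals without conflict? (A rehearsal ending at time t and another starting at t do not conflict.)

2

The answer is the maximum number of intervals overlapping at any instant.
starts: [0, 2, 5, 6, 7, 7]
ends:   [3, 3, 6, 7, 8, 8]
s0→1 s2→2  — peak 2.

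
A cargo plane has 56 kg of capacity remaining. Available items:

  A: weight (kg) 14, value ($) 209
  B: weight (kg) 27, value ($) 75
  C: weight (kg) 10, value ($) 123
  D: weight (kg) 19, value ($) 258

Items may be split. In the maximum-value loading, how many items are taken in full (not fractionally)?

3

Order: A (209/14=14.93) > D (258/19=13.58) > C (123/10=12.30) > B (75/27=2.78)
Fill: take A (14 @ 209) → take D (19 @ 258) → take C (10 @ 123) → take 13/27 of B → 36.11; 56/56 used.
3 item(s) taken whole; one partial (take 13/27 of B).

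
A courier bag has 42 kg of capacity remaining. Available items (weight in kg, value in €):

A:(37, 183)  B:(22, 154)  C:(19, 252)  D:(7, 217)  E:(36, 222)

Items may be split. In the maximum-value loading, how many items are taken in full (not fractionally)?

2

Order: D (217/7=31.00) > C (252/19=13.26) > B (154/22=7.00) > E (222/36=6.17) > A (183/37=4.95)
Fill: take D (7 @ 217) → take C (19 @ 252) → take 16/22 of B → 112.00; 42/42 used.
2 item(s) taken whole; one partial (take 16/22 of B).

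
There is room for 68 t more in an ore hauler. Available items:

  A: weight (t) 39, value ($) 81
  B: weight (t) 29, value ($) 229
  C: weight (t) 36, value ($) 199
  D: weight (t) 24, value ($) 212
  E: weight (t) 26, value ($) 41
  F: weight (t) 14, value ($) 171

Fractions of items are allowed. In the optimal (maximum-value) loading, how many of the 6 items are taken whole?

Sort by value per unit weight and fill in that order.
Ratios (sorted): F 12.21, D 8.83, B 7.90, C 5.53, A 2.08, E 1.58
take F (14 @ 171); take D (24 @ 212); take B (29 @ 229); take 1/36 of C → 5.53. Capacity used 68/68.
3 item(s) taken whole; one partial (take 1/36 of C).

3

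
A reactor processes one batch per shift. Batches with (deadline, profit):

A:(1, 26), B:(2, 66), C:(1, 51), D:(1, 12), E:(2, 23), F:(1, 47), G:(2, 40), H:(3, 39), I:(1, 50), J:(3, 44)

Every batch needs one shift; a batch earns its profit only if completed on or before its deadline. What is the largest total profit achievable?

Take jobs in profit order; each goes to the latest open slot no later than its deadline.
By profit: B(d2,66), C(d1,51), I(d1,50), F(d1,47), J(d3,44), G(d2,40), H(d3,39), A(d1,26), E(d2,23), D(d1,12)
B→slot 2; C→slot 1; I skipped; F skipped; J→slot 3; G skipped; H skipped; A skipped; E skipped; D skipped.
Profit = 51 + 66 + 44 = 161

161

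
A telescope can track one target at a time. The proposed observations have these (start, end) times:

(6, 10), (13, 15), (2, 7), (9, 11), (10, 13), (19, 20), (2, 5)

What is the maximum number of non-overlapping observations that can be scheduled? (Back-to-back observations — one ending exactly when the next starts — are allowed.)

5

Sorted by end: (2,5)  (2,7)  (6,10)  (9,11)  (10,13)  (13,15)  (19,20)
take (2,5); skip (2,7); take (6,10); take (10,13); take (13,15); take (19,20).
Selected 5 observations.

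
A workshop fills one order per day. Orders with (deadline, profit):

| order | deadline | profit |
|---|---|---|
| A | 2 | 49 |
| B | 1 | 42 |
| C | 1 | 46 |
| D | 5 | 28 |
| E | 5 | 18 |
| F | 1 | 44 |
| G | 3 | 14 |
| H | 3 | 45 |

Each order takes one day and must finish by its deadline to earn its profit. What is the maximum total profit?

186

Take jobs in profit order; each goes to the latest open slot no later than its deadline.
By profit: A(d2,49), C(d1,46), H(d3,45), F(d1,44), B(d1,42), D(d5,28), E(d5,18), G(d3,14)
A→slot 2; C→slot 1; H→slot 3; F skipped; B skipped; D→slot 5; E→slot 4; G skipped.
Profit = 46 + 49 + 45 + 18 + 28 = 186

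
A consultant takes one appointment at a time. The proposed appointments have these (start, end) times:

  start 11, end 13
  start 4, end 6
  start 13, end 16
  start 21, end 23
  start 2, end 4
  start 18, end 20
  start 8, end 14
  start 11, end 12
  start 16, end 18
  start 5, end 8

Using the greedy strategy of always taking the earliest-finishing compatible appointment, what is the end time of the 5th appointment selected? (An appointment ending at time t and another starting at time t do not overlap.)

18

Sort by end time and greedily take each interval whose start is ≥ the last chosen end.
By end time: (2,4), (4,6), (5,8), (11,12), (11,13), (8,14), (13,16), (16,18), (18,20), (21,23).
Pick (2,4); next start ≥ 4 → (4,6); next start ≥ 6 → (11,12); next start ≥ 12 → (13,16); next start ≥ 16 → (16,18); next start ≥ 18 → (18,20); next start ≥ 20 → (21,23).
Selected: (2,4) (4,6) (11,12) (13,16) (16,18) (18,20) (21,23)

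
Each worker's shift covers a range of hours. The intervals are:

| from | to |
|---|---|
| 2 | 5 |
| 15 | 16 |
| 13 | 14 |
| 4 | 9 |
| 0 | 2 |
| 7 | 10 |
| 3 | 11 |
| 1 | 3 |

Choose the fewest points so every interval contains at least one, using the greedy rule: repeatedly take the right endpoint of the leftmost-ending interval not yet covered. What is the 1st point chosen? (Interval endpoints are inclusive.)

Process intervals by earliest right end; each time one isn't hit yet, stab at its right endpoint.
By right end: [0,2]  [1,3]  [2,5]  [4,9]  [7,10]  [3,11]  [13,14]  [15,16]
[0,2] uncovered → point at 2; [4,9] uncovered → point at 9; [13,14] uncovered → point at 14; [15,16] uncovered → point at 16.
Points: 2, 9, 14, 16 (4 total).

2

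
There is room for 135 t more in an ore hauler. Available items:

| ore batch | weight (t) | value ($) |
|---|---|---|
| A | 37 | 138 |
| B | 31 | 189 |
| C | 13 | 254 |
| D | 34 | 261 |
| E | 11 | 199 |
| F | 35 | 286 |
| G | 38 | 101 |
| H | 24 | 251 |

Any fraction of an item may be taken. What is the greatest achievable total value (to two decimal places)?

1360.74

Order: C (254/13=19.54) > E (199/11=18.09) > H (251/24=10.46) > F (286/35=8.17) > D (261/34=7.68) > B (189/31=6.10) > A (138/37=3.73) > G (101/38=2.66)
Fill: take C (13 @ 254) → take E (11 @ 199) → take H (24 @ 251) → take F (35 @ 286) → take D (34 @ 261) → take 18/31 of B → 109.74; 135/135 used.
Total value = 1360.74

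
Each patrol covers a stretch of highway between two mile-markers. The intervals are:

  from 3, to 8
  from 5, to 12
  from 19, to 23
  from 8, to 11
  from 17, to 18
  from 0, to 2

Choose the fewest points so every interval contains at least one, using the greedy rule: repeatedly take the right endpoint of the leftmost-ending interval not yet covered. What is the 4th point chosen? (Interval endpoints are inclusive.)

Sort by right endpoint; whenever an interval is uncovered, place a point at its right end.
By right end: [0,2]  [3,8]  [8,11]  [5,12]  [17,18]  [19,23]
[0,2] uncovered → point at 2; [3,8] uncovered → point at 8; [17,18] uncovered → point at 18; [19,23] uncovered → point at 23.
Points: 2, 8, 18, 23 (4 total).

23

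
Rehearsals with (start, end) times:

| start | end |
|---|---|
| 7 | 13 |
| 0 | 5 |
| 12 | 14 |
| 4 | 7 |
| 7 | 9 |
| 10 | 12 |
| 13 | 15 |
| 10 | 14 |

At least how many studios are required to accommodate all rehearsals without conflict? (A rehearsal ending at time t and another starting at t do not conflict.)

3

Events (time:±→running): 0:+→1 4:+→2 5:-→1 7:-→0 7:+→1 7:+→2 9:-→1 10:+→2 10:+→3 … peak 3.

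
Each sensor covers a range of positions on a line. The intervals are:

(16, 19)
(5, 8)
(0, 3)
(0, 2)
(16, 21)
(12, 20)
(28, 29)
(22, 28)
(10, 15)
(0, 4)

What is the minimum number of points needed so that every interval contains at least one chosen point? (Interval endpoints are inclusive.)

Process intervals by earliest right end; each time one isn't hit yet, stab at its right endpoint.
Sorted: [0,2] [0,3] [0,4] [5,8] [10,15] [16,19] [12,20] [16,21] [22,28] [28,29]
{[0,2],[0,3],[0,4]} hit by 2; {[5,8]} hit by 8; {[10,15]} hit by 15; {[16,19],[12,20],[16,21]} hit by 19; {[22,28],[28,29]} hit by 28.
Points: 2, 8, 15, 19, 28 (5 total).

5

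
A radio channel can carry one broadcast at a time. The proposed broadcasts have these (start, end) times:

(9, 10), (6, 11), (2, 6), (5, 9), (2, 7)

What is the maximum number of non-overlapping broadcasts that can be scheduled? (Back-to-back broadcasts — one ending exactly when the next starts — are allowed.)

2

By end time: (2,6), (2,7), (5,9), (9,10), (6,11).
Pick (2,6); next start ≥ 6 → (9,10).
Selected 2 broadcasts.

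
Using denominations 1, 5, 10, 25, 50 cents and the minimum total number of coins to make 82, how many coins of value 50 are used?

1

82 = 1×50 + 1×25 + 1×5 + 2×1
Count of 50: 1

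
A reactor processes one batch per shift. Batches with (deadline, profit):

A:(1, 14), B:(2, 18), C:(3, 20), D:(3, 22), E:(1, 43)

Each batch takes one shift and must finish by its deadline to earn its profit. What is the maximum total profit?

Profit order: E=43 D=22 C=20 B=18 A=14
Assign: E→slot 1, D→slot 3, C→slot 2, B skipped, A skipped.
Slots: [1:E] [2:C] [3:D]
Profit = 43 + 20 + 22 = 85

85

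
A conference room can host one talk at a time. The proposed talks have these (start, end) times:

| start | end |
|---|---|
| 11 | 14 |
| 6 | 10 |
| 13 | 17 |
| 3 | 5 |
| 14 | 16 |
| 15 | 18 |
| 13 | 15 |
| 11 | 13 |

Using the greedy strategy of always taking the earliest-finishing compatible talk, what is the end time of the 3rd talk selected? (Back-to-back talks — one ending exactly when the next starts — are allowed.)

Order by finish time; keep every interval that doesn't clash with the previous kept one.
Sorted by end: (3,5)  (6,10)  (11,13)  (11,14)  (13,15)  (14,16)  (13,17)  (15,18)
take (3,5); take (6,10); take (11,13); take (13,15); skip (13,17); take (15,18).
Selected: (3,5) (6,10) (11,13) (13,15) (15,18)

13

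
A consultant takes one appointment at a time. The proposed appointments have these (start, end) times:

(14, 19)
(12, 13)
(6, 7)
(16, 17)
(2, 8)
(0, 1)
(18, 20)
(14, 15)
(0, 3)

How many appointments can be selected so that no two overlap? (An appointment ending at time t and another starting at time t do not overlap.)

Order by finish time; keep every interval that doesn't clash with the previous kept one.
Sorted by end: (0,1)  (0,3)  (6,7)  (2,8)  (12,13)  (14,15)  (16,17)  (14,19)  (18,20)
take (0,1); take (6,7); skip (2,8); take (12,13); take (14,15); take (16,17); skip (14,19); take (18,20).
Selected 6 appointments.

6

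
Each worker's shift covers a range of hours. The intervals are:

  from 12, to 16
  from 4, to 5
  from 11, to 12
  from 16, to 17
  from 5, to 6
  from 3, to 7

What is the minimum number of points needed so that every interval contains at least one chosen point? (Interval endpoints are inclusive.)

3

Sort by right endpoint; whenever an interval is uncovered, place a point at its right end.
Sorted: [4,5] [5,6] [3,7] [11,12] [12,16] [16,17]
{[4,5],[5,6],[3,7]} hit by 5; {[11,12],[12,16]} hit by 12; {[16,17]} hit by 17.
Points: 5, 12, 17 (3 total).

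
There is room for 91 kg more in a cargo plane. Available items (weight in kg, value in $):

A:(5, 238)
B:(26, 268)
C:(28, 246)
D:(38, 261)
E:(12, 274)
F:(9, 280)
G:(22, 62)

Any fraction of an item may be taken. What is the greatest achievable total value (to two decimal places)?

1381.55

Greedy by value/weight ratio, highest first.
Ratios (sorted): A 47.60, F 31.11, E 22.83, B 10.31, C 8.79, D 6.87, G 2.82
take A (5 @ 238); take F (9 @ 280); take E (12 @ 274); take B (26 @ 268); take C (28 @ 246); take 11/38 of D → 75.55. Capacity used 91/91.
Total value = 1381.55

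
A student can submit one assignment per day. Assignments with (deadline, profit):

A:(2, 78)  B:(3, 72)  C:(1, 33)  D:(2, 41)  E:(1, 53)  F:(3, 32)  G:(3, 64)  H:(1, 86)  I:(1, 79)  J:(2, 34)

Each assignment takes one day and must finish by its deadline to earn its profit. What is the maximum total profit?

Sort by profit descending; place each in the latest free slot ≤ its deadline.
By profit: H(d1,86), I(d1,79), A(d2,78), B(d3,72), G(d3,64), E(d1,53), D(d2,41), J(d2,34), C(d1,33), F(d3,32)
H→slot 1; I skipped; A→slot 2; B→slot 3; G skipped; E skipped; D skipped; J skipped; C skipped; F skipped.
Profit = 86 + 78 + 72 = 236

236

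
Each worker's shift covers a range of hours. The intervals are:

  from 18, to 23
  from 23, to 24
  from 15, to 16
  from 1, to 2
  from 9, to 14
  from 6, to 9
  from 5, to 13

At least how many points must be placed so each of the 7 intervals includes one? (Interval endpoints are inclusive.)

4

By right end: [1,2]  [6,9]  [5,13]  [9,14]  [15,16]  [18,23]  [23,24]
[1,2] uncovered → point at 2; [6,9] uncovered → point at 9; [15,16] uncovered → point at 16; [18,23] uncovered → point at 23.
Points: 2, 9, 16, 23 (4 total).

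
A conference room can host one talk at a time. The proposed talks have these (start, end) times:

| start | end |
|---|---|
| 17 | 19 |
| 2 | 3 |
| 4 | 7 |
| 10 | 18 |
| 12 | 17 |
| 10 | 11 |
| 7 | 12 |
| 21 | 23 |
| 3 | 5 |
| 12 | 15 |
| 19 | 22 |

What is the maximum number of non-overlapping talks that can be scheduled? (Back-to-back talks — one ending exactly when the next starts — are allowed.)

6

Sorted by end: (2,3)  (3,5)  (4,7)  (10,11)  (7,12)  (12,15)  (12,17)  (10,18)  (17,19)  (19,22)  (21,23)
take (2,3); take (3,5); take (10,11); skip (7,12); take (12,15); skip (10,18); take (17,19); take (19,22).
Selected 6 talks.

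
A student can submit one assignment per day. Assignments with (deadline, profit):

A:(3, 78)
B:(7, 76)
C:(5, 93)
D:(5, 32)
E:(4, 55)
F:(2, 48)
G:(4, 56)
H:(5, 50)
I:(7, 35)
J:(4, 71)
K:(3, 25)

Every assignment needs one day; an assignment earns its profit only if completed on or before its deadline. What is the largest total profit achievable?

464

By profit: C(d5,93), A(d3,78), B(d7,76), J(d4,71), G(d4,56), E(d4,55), H(d5,50), F(d2,48), I(d7,35), D(d5,32), K(d3,25)
C→slot 5; A→slot 3; B→slot 7; J→slot 4; G→slot 2; E→slot 1; H skipped; F skipped; I→slot 6; D skipped; K skipped.
Profit = 55 + 56 + 78 + 71 + 93 + 35 + 76 = 464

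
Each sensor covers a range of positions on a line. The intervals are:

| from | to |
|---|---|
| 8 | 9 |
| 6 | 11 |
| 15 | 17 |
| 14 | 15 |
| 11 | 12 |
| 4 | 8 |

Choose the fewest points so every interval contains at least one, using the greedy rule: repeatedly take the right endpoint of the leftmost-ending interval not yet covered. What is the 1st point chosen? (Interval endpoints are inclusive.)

By right end: [4,8]  [8,9]  [6,11]  [11,12]  [14,15]  [15,17]
[4,8] uncovered → point at 8; [11,12] uncovered → point at 12; [14,15] uncovered → point at 15.
Points: 8, 12, 15 (3 total).

8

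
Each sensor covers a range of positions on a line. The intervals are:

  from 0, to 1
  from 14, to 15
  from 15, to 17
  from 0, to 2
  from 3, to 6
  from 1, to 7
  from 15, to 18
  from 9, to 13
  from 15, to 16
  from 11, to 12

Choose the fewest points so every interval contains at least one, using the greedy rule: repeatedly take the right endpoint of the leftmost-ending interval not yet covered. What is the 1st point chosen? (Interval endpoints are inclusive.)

Sorted: [0,1] [0,2] [3,6] [1,7] [11,12] [9,13] [14,15] [15,16] [15,17] [15,18]
{[0,1],[0,2]} hit by 1; {[3,6],[1,7]} hit by 6; {[11,12],[9,13]} hit by 12; {[14,15],[15,16],[15,17],[15,18]} hit by 15.
Points: 1, 6, 12, 15 (4 total).

1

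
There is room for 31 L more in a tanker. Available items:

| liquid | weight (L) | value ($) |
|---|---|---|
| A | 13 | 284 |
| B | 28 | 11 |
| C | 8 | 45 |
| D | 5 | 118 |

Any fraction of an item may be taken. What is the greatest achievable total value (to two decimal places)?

448.96

Greedy by value/weight ratio, highest first.
Order: D (118/5=23.60) > A (284/13=21.85) > C (45/8=5.62) > B (11/28=0.39)
Fill: take D (5 @ 118) → take A (13 @ 284) → take C (8 @ 45) → take 5/28 of B → 1.96; 31/31 used.
Total value = 448.96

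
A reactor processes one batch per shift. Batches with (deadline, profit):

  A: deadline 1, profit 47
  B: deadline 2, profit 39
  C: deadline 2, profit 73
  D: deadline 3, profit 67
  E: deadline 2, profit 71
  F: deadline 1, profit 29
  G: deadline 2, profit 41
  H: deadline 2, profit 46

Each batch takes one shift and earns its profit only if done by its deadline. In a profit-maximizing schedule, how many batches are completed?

Sort by profit descending; place each in the latest free slot ≤ its deadline.
Profit order: C=73 E=71 D=67 A=47 H=46 G=41 B=39 F=29
Assign: C→slot 2, E→slot 1, D→slot 3, A skipped, H skipped, G skipped, B skipped, F skipped.
Slots: [1:E] [2:C] [3:D]
3 of 8 scheduled.

3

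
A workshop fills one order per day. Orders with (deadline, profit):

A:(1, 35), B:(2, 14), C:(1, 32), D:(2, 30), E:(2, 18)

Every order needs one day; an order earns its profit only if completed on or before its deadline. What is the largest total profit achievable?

Sort by profit descending; place each in the latest free slot ≤ its deadline.
By profit: A(d1,35), C(d1,32), D(d2,30), E(d2,18), B(d2,14)
A→slot 1; C skipped; D→slot 2; E skipped; B skipped.
Profit = 35 + 30 = 65

65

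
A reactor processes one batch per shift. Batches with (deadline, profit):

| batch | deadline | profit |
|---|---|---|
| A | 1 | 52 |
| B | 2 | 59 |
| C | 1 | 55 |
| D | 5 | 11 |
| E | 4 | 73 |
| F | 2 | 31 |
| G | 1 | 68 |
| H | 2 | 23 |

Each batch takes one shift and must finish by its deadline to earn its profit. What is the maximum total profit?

211

Take jobs in profit order; each goes to the latest open slot no later than its deadline.
Profit order: E=73 G=68 B=59 C=55 A=52 F=31 H=23 D=11
Assign: E→slot 4, G→slot 1, B→slot 2, C skipped, A skipped, F skipped, H skipped, D→slot 5.
Slots: [1:G] [2:B] [4:E] [5:D]
Profit = 68 + 59 + 73 + 11 = 211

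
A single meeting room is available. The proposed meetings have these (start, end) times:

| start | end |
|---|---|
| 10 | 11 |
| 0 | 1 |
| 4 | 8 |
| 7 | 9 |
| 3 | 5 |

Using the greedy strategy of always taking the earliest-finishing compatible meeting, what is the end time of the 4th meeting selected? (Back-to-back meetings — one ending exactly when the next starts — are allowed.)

11

By end time: (0,1), (3,5), (4,8), (7,9), (10,11).
Pick (0,1); next start ≥ 1 → (3,5); next start ≥ 5 → (7,9); next start ≥ 9 → (10,11).
Selected: (0,1) (3,5) (7,9) (10,11)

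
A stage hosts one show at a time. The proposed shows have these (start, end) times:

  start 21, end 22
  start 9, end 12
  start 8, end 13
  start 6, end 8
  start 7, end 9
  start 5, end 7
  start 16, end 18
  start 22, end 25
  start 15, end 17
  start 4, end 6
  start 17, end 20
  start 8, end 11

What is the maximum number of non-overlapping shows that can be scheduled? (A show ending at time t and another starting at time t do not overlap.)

7

By end time: (4,6), (5,7), (6,8), (7,9), (8,11), (9,12), (8,13), (15,17), (16,18), (17,20), (21,22), (22,25).
Pick (4,6); next start ≥ 6 → (6,8); next start ≥ 8 → (8,11); next start ≥ 11 → (15,17); next start ≥ 17 → (17,20); next start ≥ 20 → (21,22); next start ≥ 22 → (22,25).
Selected 7 shows.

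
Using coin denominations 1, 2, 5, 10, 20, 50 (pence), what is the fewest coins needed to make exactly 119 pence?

Greedy: take as many of the largest coin as possible, then repeat with the remainder.
119 − 2×50→19 − 1×10→9 − 1×5→4 − 2×2→0
Total coins = 2 + 1 + 1 + 2 = 6

6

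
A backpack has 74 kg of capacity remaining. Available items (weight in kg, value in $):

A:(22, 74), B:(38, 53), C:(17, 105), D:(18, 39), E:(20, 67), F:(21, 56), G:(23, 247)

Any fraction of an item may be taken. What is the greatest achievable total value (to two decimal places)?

Order: G (247/23=10.74) > C (105/17=6.18) > A (74/22=3.36) > E (67/20=3.35) > F (56/21=2.67) > D (39/18=2.17) > B (53/38=1.39)
Fill: take G (23 @ 247) → take C (17 @ 105) → take A (22 @ 74) → take 12/20 of E → 40.20; 74/74 used.
Total value = 466.20

466.20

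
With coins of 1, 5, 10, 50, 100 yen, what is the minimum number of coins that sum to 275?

6

Use the largest denomination that fits, subtract, and repeat.
275 = 2×100 + 1×50 + 2×10 + 1×5
Total coins = 2 + 1 + 2 + 1 = 6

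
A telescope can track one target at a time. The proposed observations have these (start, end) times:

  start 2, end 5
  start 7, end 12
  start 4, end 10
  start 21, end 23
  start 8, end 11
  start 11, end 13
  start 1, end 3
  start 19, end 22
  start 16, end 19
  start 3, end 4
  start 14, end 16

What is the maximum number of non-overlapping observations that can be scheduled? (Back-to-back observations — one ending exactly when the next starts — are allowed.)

7

Sort by end time and greedily take each interval whose start is ≥ the last chosen end.
By end time: (1,3), (3,4), (2,5), (4,10), (8,11), (7,12), (11,13), (14,16), (16,19), (19,22), (21,23).
Pick (1,3); next start ≥ 3 → (3,4); next start ≥ 4 → (4,10); next start ≥ 10 → (11,13); next start ≥ 13 → (14,16); next start ≥ 16 → (16,19); next start ≥ 19 → (19,22).
Selected 7 observations.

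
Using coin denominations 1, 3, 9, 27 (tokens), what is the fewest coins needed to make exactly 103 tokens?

7

103 − 3×27→22 − 2×9→4 − 1×3→1 − 1×1→0
Total coins = 3 + 2 + 1 + 1 = 7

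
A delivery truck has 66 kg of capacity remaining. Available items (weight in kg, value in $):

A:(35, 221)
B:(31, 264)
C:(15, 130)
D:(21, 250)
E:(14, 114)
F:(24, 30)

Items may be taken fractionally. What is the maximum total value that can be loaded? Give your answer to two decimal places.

Greedy by value/weight ratio, highest first.
Order: D (250/21=11.90) > C (130/15=8.67) > B (264/31=8.52) > E (114/14=8.14) > A (221/35=6.31) > F (30/24=1.25)
Fill: take D (21 @ 250) → take C (15 @ 130) → take 30/31 of B → 255.48; 66/66 used.
Total value = 635.48

635.48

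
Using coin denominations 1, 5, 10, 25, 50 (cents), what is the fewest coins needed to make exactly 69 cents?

7

Greedy: take as many of the largest coin as possible, then repeat with the remainder.
69 − 1×50→19 − 1×10→9 − 1×5→4 − 4×1→0
Total coins = 1 + 1 + 1 + 4 = 7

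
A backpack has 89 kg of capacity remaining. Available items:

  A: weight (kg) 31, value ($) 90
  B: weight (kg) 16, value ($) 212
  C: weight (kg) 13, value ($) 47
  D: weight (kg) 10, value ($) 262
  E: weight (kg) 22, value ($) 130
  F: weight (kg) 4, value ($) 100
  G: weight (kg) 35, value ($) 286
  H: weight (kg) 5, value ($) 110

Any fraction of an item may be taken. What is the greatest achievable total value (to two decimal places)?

1082.27

Greedy by value/weight ratio, highest first.
Order: D (262/10=26.20) > F (100/4=25.00) > H (110/5=22.00) > B (212/16=13.25) > G (286/35=8.17) > E (130/22=5.91) > C (47/13=3.62) > A (90/31=2.90)
Fill: take D (10 @ 262) → take F (4 @ 100) → take H (5 @ 110) → take B (16 @ 212) → take G (35 @ 286) → take 19/22 of E → 112.27; 89/89 used.
Total value = 1082.27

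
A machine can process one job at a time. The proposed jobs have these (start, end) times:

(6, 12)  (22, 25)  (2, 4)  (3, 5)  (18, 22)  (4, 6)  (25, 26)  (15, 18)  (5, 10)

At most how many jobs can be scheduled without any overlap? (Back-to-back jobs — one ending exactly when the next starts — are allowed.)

7

Greedy by earliest finish: after sorting by end time, pick each interval compatible with the last pick.
Sorted by end: (2,4)  (3,5)  (4,6)  (5,10)  (6,12)  (15,18)  (18,22)  (22,25)  (25,26)
take (2,4); take (4,6); take (6,12); take (15,18); take (18,22); take (22,25); take (25,26).
Selected 7 jobs.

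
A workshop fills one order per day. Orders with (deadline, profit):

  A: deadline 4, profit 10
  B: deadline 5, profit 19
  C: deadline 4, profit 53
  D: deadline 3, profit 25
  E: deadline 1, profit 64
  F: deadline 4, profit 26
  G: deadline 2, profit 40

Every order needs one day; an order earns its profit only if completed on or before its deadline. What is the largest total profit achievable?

202

Take jobs in profit order; each goes to the latest open slot no later than its deadline.
Profit order: E=64 C=53 G=40 F=26 D=25 B=19 A=10
Assign: E→slot 1, C→slot 4, G→slot 2, F→slot 3, D skipped, B→slot 5, A skipped.
Slots: [1:E] [2:G] [3:F] [4:C] [5:B]
Profit = 64 + 40 + 26 + 53 + 19 = 202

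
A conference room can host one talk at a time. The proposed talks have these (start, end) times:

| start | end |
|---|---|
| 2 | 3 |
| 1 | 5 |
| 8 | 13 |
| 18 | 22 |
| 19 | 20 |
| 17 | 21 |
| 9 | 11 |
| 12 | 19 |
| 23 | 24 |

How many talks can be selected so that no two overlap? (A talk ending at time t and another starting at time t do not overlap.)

5

Order by finish time; keep every interval that doesn't clash with the previous kept one.
By end time: (2,3), (1,5), (9,11), (8,13), (12,19), (19,20), (17,21), (18,22), (23,24).
Pick (2,3); next start ≥ 3 → (9,11); next start ≥ 11 → (12,19); next start ≥ 19 → (19,20); next start ≥ 20 → (23,24).
Selected 5 talks.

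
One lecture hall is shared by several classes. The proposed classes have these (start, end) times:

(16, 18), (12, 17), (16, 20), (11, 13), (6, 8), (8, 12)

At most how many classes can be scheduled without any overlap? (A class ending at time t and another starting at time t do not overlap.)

3

By end time: (6,8), (8,12), (11,13), (12,17), (16,18), (16,20).
Pick (6,8); next start ≥ 8 → (8,12); next start ≥ 12 → (12,17).
Selected 3 classes.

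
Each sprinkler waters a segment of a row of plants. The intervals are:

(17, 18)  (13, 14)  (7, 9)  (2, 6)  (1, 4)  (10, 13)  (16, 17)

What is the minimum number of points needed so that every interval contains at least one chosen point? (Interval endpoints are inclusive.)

4

Process intervals by earliest right end; each time one isn't hit yet, stab at its right endpoint.
Sorted: [1,4] [2,6] [7,9] [10,13] [13,14] [16,17] [17,18]
{[1,4],[2,6]} hit by 4; {[7,9]} hit by 9; {[10,13],[13,14]} hit by 13; {[16,17],[17,18]} hit by 17.
Points: 4, 9, 13, 17 (4 total).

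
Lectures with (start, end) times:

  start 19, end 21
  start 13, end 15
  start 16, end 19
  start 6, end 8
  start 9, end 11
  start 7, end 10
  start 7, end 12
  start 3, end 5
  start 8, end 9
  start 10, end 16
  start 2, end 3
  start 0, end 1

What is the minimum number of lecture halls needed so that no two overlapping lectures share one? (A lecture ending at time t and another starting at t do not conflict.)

The answer is the maximum number of intervals overlapping at any instant.
starts: [0, 2, 3, 6, 7, 7, 8, 9, 10, 13, 16, 19]
ends:   [1, 3, 5, 8, 9, 10, 11, 12, 15, 16, 19, 21]
s0→1 e1→0 s2→1 e3→0 s3→1 e5→0 s6→1 s7→2 s7→3  — peak 3.

3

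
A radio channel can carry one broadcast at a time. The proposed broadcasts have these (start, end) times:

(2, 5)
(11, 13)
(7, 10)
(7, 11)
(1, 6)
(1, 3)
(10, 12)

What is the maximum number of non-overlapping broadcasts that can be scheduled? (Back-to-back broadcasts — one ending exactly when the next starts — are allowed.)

Sort by end time and greedily take each interval whose start is ≥ the last chosen end.
By end time: (1,3), (2,5), (1,6), (7,10), (7,11), (10,12), (11,13).
Pick (1,3); next start ≥ 3 → (7,10); next start ≥ 10 → (10,12).
Selected 3 broadcasts.

3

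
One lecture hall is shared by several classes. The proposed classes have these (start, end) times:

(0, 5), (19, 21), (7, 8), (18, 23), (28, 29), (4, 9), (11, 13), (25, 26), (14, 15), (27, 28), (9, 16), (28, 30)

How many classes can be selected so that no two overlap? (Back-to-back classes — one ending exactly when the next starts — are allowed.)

8

Order by finish time; keep every interval that doesn't clash with the previous kept one.
By end time: (0,5), (7,8), (4,9), (11,13), (14,15), (9,16), (19,21), (18,23), (25,26), (27,28), (28,29), (28,30).
Pick (0,5); next start ≥ 5 → (7,8); next start ≥ 8 → (11,13); next start ≥ 13 → (14,15); next start ≥ 15 → (19,21); next start ≥ 21 → (25,26); next start ≥ 26 → (27,28); next start ≥ 28 → (28,29).
Selected 8 classes.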